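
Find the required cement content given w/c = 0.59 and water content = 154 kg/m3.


Cement = water / (w/c)
= 154 / 0.59
= 261.0 kg/m3

261.0


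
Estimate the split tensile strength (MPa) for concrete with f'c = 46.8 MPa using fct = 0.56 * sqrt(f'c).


fct = 0.56 * sqrt(46.8)
= 0.56 * 6.841
= 3.831 MPa

3.831


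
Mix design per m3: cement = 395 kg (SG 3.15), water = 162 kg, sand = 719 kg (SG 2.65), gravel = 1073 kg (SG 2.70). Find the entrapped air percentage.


Vol cement = 395 / (3.15 * 1000) = 0.125397 m3
Vol water = 162 / 1000 = 0.162 m3
Vol sand = 719 / (2.65 * 1000) = 0.271321 m3
Vol gravel = 1073 / (2.70 * 1000) = 0.397407 m3
Total solid + water volume = 0.956125 m3
Air = (1 - 0.956125) * 100 = 4.39%

4.39


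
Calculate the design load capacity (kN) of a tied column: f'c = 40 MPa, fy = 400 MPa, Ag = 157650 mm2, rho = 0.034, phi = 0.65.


Ast = rho * Ag = 0.034 * 157650 = 5360.1 mm2
phi*Pn = 0.65 * 0.80 * (0.85 * 40 * (157650 - 5360.1) + 400 * 5360.1) / 1000
= 3807.39 kN

3807.39


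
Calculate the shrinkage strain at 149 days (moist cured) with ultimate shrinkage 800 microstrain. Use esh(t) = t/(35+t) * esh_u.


esh(149) = 149 / (35 + 149) * 800
= 149 / 184 * 800
= 647.8 microstrain

647.8


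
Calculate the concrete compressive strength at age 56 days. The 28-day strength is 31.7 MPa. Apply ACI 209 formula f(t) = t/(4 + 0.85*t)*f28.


f(56) = 56 / (4 + 0.85 * 56) * 31.7
= 56 / 51.6 * 31.7
= 34.4 MPa

34.4


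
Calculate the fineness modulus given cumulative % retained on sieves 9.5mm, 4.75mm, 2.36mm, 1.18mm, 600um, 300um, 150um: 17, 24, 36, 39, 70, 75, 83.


FM = sum(cumulative % retained) / 100
= 344 / 100
= 3.44

3.44


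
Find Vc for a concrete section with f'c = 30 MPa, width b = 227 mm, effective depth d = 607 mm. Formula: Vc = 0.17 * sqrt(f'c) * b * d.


Vc = 0.17 * sqrt(30) * 227 * 607 / 1000
= 128.3 kN

128.3


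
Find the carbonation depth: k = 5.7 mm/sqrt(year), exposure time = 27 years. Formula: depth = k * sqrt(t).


depth = k * sqrt(t)
= 5.7 * sqrt(27)
= 29.62 mm

29.62


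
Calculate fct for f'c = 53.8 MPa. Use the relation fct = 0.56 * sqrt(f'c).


fct = 0.56 * sqrt(53.8)
= 0.56 * 7.335
= 4.108 MPa

4.108


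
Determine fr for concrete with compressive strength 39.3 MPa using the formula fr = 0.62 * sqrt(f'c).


fr = 0.62 * sqrt(39.3)
= 3.887 MPa

3.887


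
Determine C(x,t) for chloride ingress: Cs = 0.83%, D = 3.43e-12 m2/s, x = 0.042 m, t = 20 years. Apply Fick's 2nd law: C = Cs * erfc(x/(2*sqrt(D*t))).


t_seconds = 20 * 365.25 * 24 * 3600 = 631152000.0 s
arg = 0.042 / (2 * sqrt(3.43e-12 * 631152000.0))
= 0.4513
erfc(0.4513) = 0.5233
C = 0.83 * 0.5233 = 0.4343%

0.4343


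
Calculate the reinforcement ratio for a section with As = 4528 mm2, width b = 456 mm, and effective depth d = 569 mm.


rho = As / (b * d)
= 4528 / (456 * 569)
= 0.0175

0.0175


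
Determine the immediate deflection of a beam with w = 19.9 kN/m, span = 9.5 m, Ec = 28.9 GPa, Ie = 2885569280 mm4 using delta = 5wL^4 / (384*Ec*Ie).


Convert: L = 9.5 m = 9500 mm, Ec = 28.9 GPa = 28900 MPa
delta = 5 * 19.9 * 9500^4 / (384 * 28900 * 2885569280)
= 25.31 mm

25.31


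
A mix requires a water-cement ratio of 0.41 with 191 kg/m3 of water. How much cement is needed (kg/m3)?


Cement = water / (w/c)
= 191 / 0.41
= 465.9 kg/m3

465.9


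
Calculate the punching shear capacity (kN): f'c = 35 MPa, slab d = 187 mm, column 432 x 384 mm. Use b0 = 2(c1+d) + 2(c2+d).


b0 = 2*(432 + 187) + 2*(384 + 187) = 2380 mm
Vc = 0.33 * sqrt(35) * 2380 * 187 / 1000
= 868.89 kN

868.89


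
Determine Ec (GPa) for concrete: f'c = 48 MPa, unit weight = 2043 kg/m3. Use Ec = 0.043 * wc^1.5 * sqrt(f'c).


Ec = 0.043 * 2043^1.5 * sqrt(48) / 1000
= 27.51 GPa

27.51


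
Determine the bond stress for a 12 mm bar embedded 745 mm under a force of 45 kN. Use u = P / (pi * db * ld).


u = P / (pi * db * ld)
= 45 * 1000 / (pi * 12 * 745)
= 1.602 MPa

1.602


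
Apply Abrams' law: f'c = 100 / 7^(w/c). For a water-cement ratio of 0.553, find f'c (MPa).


f'c = 100 / 7^0.553
= 100 / 2.933
= 34.09 MPa

34.09


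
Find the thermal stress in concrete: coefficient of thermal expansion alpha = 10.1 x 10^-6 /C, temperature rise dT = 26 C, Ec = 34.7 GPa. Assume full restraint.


sigma = alpha * dT * Ec
= 10.1e-6 * 26 * 34.7 * 1000
= 9.112 MPa

9.112


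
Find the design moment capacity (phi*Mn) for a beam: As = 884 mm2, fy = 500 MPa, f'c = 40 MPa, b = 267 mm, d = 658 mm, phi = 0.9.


a = As * fy / (0.85 * f'c * b)
= 884 * 500 / (0.85 * 40 * 267)
= 48.6891 mm
Mn = As * fy * (d - a/2) / 10^6
= 280.0757 kN-m
phi*Mn = 0.9 * 280.0757 = 252.07 kN-m

252.07


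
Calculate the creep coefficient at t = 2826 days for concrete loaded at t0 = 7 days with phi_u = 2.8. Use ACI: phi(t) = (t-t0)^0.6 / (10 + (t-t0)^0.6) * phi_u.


dt = 2826 - 7 = 2819
phi = 2819^0.6 / (10 + 2819^0.6) * 2.8
= 2.58

2.58


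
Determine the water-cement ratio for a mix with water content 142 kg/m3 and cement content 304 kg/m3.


w/c = water / cement
w/c = 142 / 304 = 0.467

0.467


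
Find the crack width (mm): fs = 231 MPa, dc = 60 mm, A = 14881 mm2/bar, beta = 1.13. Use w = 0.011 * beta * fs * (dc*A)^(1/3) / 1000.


w = 0.011 * beta * fs * (dc * A)^(1/3) / 1000
= 0.011 * 1.13 * 231 * (60 * 14881)^(1/3) / 1000
= 0.276 mm

0.276


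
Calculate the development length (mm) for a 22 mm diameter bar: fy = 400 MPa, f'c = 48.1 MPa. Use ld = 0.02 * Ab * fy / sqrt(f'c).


Ab = pi * 22^2 / 4 = 380.133 mm2
ld = 0.02 * 380.133 * 400 / sqrt(48.1)
= 438.5 mm

438.5


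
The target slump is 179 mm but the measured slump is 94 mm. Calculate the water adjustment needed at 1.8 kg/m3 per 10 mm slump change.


Difference = 179 - 94 = 85 mm
Water adjustment = 85 * 1.8 / 10 = 15.3 kg/m3

15.3


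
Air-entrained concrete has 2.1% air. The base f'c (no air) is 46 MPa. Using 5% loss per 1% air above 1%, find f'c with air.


Strength loss = (2.1 - 1) * 5 = 5.5%
f'c = 46 * (1 - 5.5/100)
= 43.47 MPa

43.47


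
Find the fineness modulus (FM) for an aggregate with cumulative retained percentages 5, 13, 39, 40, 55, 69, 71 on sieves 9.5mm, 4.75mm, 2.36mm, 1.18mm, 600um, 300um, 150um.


FM = sum(cumulative % retained) / 100
= 292 / 100
= 2.92

2.92


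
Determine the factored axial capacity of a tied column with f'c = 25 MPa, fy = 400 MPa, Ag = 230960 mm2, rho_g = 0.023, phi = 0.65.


Ast = rho * Ag = 0.023 * 230960 = 5312.08 mm2
phi*Pn = 0.65 * 0.80 * (0.85 * 25 * (230960 - 5312.08) + 400 * 5312.08) / 1000
= 3598.32 kN

3598.32


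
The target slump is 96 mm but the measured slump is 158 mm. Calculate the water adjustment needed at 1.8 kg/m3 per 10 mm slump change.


Difference = 96 - 158 = -62 mm
Water adjustment = -62 * 1.8 / 10 = -11.2 kg/m3

-11.2


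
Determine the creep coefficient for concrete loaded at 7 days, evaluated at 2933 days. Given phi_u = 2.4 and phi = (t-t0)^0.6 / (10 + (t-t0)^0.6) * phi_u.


dt = 2933 - 7 = 2926
phi = 2926^0.6 / (10 + 2926^0.6) * 2.4
= 2.216

2.216


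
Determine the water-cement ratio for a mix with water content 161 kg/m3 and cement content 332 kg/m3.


w/c = water / cement
w/c = 161 / 332 = 0.485

0.485


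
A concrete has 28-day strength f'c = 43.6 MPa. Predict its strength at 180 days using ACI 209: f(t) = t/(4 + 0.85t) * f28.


f(180) = 180 / (4 + 0.85 * 180) * 43.6
= 180 / 157.0 * 43.6
= 49.99 MPa

49.99


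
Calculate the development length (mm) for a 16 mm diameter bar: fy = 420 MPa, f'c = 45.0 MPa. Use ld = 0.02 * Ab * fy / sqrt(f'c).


Ab = pi * 16^2 / 4 = 201.062 mm2
ld = 0.02 * 201.062 * 420 / sqrt(45.0)
= 251.8 mm

251.8


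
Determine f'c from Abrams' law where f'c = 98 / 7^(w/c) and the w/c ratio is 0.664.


f'c = 98 / 7^0.664
= 98 / 3.64
= 26.92 MPa

26.92


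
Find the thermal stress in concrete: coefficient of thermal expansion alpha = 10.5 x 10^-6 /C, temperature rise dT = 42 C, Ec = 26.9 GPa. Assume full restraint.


sigma = alpha * dT * Ec
= 10.5e-6 * 42 * 26.9 * 1000
= 11.863 MPa

11.863


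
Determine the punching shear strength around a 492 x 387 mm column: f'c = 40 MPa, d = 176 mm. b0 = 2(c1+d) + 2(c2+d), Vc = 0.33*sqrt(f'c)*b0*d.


b0 = 2*(492 + 176) + 2*(387 + 176) = 2462 mm
Vc = 0.33 * sqrt(40) * 2462 * 176 / 1000
= 904.37 kN

904.37


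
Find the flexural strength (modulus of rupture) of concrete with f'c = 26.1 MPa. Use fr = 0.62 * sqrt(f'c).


fr = 0.62 * sqrt(26.1)
= 3.167 MPa

3.167


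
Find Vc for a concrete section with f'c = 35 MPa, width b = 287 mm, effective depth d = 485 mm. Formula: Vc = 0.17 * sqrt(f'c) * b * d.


Vc = 0.17 * sqrt(35) * 287 * 485 / 1000
= 139.99 kN

139.99


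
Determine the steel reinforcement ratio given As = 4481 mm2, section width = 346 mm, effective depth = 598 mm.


rho = As / (b * d)
= 4481 / (346 * 598)
= 0.0217

0.0217


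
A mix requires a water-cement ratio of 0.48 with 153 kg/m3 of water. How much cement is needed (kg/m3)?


Cement = water / (w/c)
= 153 / 0.48
= 318.8 kg/m3

318.8


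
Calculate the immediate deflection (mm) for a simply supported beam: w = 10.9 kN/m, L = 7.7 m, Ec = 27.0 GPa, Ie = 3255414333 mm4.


Convert: L = 7.7 m = 7700 mm, Ec = 27.0 GPa = 27000 MPa
delta = 5 * 10.9 * 7700^4 / (384 * 27000 * 3255414333)
= 5.68 mm

5.68


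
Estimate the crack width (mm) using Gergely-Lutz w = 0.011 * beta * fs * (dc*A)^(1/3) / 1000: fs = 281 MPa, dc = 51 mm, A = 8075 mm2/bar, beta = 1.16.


w = 0.011 * beta * fs * (dc * A)^(1/3) / 1000
= 0.011 * 1.16 * 281 * (51 * 8075)^(1/3) / 1000
= 0.267 mm

0.267


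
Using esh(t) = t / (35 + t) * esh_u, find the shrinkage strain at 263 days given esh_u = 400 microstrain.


esh(263) = 263 / (35 + 263) * 400
= 263 / 298 * 400
= 353.0 microstrain

353.0


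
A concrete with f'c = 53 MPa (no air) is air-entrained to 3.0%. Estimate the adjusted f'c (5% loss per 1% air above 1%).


Strength loss = (3.0 - 1) * 5 = 10.0%
f'c = 53 * (1 - 10.0/100)
= 47.7 MPa

47.7


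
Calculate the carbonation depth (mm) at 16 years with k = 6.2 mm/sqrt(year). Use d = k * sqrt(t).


depth = k * sqrt(t)
= 6.2 * sqrt(16)
= 24.8 mm

24.8


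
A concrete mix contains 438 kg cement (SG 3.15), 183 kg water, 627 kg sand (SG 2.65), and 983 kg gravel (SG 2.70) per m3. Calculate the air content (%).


Vol cement = 438 / (3.15 * 1000) = 0.139048 m3
Vol water = 183 / 1000 = 0.183 m3
Vol sand = 627 / (2.65 * 1000) = 0.236604 m3
Vol gravel = 983 / (2.70 * 1000) = 0.364074 m3
Total solid + water volume = 0.922725 m3
Air = (1 - 0.922725) * 100 = 7.73%

7.73


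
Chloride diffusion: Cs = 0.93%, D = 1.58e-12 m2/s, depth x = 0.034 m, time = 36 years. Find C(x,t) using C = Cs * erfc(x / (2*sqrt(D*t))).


t_seconds = 36 * 365.25 * 24 * 3600 = 1136073600.0 s
arg = 0.034 / (2 * sqrt(1.58e-12 * 1136073600.0))
= 0.4013
erfc(0.4013) = 0.5704
C = 0.93 * 0.5704 = 0.5305%

0.5305


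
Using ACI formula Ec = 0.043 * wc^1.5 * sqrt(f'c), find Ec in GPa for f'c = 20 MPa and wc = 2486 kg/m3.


Ec = 0.043 * 2486^1.5 * sqrt(20) / 1000
= 23.84 GPa

23.84


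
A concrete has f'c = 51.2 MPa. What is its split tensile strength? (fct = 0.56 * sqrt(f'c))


fct = 0.56 * sqrt(51.2)
= 0.56 * 7.155
= 4.007 MPa

4.007


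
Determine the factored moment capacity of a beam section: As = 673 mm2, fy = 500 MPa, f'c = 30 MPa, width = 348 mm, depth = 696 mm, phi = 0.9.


a = As * fy / (0.85 * f'c * b)
= 673 * 500 / (0.85 * 30 * 348)
= 37.9198 mm
Mn = As * fy * (d - a/2) / 10^6
= 227.824 kN-m
phi*Mn = 0.9 * 227.824 = 205.04 kN-m

205.04


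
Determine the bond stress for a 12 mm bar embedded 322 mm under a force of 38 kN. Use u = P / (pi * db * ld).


u = P / (pi * db * ld)
= 38 * 1000 / (pi * 12 * 322)
= 3.13 MPa

3.13


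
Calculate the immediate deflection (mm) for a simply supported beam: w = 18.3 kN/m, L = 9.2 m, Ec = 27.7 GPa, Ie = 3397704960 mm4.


Convert: L = 9.2 m = 9200 mm, Ec = 27.7 GPa = 27700 MPa
delta = 5 * 18.3 * 9200^4 / (384 * 27700 * 3397704960)
= 18.14 mm

18.14


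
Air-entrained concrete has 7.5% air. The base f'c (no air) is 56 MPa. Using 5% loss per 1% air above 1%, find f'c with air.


Strength loss = (7.5 - 1) * 5 = 32.5%
f'c = 56 * (1 - 32.5/100)
= 37.8 MPa

37.8


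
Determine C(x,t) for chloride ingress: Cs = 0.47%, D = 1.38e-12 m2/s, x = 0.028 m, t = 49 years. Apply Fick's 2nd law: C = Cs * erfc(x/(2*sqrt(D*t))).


t_seconds = 49 * 365.25 * 24 * 3600 = 1546322400.0 s
arg = 0.028 / (2 * sqrt(1.38e-12 * 1546322400.0))
= 0.3031
erfc(0.3031) = 0.6682
C = 0.47 * 0.6682 = 0.3141%

0.3141


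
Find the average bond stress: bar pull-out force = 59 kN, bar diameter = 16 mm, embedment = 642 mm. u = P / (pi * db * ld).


u = P / (pi * db * ld)
= 59 * 1000 / (pi * 16 * 642)
= 1.828 MPa

1.828


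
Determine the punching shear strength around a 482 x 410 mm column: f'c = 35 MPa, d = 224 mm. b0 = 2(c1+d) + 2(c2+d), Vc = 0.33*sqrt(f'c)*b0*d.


b0 = 2*(482 + 224) + 2*(410 + 224) = 2680 mm
Vc = 0.33 * sqrt(35) * 2680 * 224 / 1000
= 1172.01 kN

1172.01


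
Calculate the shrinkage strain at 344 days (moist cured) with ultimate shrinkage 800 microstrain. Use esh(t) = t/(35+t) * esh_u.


esh(344) = 344 / (35 + 344) * 800
= 344 / 379 * 800
= 726.1 microstrain

726.1


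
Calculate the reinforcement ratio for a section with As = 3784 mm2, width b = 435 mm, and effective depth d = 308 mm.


rho = As / (b * d)
= 3784 / (435 * 308)
= 0.0282

0.0282


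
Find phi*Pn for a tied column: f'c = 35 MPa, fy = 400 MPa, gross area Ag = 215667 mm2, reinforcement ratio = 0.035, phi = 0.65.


Ast = rho * Ag = 0.035 * 215667 = 7548.345 mm2
phi*Pn = 0.65 * 0.80 * (0.85 * 35 * (215667 - 7548.345) + 400 * 7548.345) / 1000
= 4789.65 kN

4789.65


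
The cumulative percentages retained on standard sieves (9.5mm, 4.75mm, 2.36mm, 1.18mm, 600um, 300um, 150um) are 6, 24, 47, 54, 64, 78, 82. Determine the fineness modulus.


FM = sum(cumulative % retained) / 100
= 355 / 100
= 3.55

3.55


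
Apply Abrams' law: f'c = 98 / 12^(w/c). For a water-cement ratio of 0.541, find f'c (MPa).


f'c = 98 / 12^0.541
= 98 / 3.836
= 25.55 MPa

25.55


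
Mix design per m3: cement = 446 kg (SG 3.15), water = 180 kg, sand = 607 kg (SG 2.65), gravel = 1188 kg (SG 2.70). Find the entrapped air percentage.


Vol cement = 446 / (3.15 * 1000) = 0.141587 m3
Vol water = 180 / 1000 = 0.18 m3
Vol sand = 607 / (2.65 * 1000) = 0.229057 m3
Vol gravel = 1188 / (2.70 * 1000) = 0.44 m3
Total solid + water volume = 0.990644 m3
Air = (1 - 0.990644) * 100 = 0.94%

0.94


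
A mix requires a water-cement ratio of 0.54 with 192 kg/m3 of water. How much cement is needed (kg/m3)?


Cement = water / (w/c)
= 192 / 0.54
= 355.6 kg/m3

355.6


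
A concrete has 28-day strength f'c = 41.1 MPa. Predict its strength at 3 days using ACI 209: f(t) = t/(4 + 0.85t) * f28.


f(3) = 3 / (4 + 0.85 * 3) * 41.1
= 3 / 6.55 * 41.1
= 18.82 MPa

18.82


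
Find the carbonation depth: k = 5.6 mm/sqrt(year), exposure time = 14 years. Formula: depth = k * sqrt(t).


depth = k * sqrt(t)
= 5.6 * sqrt(14)
= 20.95 mm

20.95


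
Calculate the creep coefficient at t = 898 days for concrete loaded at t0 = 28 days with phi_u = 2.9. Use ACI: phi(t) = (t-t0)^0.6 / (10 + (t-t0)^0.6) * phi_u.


dt = 898 - 28 = 870
phi = 870^0.6 / (10 + 870^0.6) * 2.9
= 2.474

2.474


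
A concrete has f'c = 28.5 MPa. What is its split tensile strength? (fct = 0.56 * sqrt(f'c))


fct = 0.56 * sqrt(28.5)
= 0.56 * 5.339
= 2.99 MPa

2.99


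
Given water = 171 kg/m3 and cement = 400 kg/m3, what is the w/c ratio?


w/c = water / cement
w/c = 171 / 400 = 0.427

0.427


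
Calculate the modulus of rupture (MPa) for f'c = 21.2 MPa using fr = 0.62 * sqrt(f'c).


fr = 0.62 * sqrt(21.2)
= 2.855 MPa

2.855


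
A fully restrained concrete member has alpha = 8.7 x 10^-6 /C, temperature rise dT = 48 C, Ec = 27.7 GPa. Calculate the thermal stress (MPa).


sigma = alpha * dT * Ec
= 8.7e-6 * 48 * 27.7 * 1000
= 11.568 MPa

11.568


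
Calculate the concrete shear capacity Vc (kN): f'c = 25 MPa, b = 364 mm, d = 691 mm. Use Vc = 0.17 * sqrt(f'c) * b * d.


Vc = 0.17 * sqrt(25) * 364 * 691 / 1000
= 213.8 kN

213.8


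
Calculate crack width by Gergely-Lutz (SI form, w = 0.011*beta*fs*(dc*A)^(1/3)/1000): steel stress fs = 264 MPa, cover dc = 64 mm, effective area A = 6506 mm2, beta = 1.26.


w = 0.011 * beta * fs * (dc * A)^(1/3) / 1000
= 0.011 * 1.26 * 264 * (64 * 6506)^(1/3) / 1000
= 0.273 mm

0.273


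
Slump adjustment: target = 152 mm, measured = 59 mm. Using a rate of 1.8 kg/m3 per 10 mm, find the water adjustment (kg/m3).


Difference = 152 - 59 = 93 mm
Water adjustment = 93 * 1.8 / 10 = 16.7 kg/m3

16.7


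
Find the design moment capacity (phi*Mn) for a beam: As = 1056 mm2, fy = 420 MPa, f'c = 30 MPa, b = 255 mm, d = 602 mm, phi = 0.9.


a = As * fy / (0.85 * f'c * b)
= 1056 * 420 / (0.85 * 30 * 255)
= 68.2076 mm
Mn = As * fy * (d - a/2) / 10^6
= 251.8733 kN-m
phi*Mn = 0.9 * 251.8733 = 226.69 kN-m

226.69


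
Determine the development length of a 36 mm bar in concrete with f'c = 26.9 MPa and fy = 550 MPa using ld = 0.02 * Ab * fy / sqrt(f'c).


Ab = pi * 36^2 / 4 = 1017.876 mm2
ld = 0.02 * 1017.876 * 550 / sqrt(26.9)
= 2158.8 mm

2158.8


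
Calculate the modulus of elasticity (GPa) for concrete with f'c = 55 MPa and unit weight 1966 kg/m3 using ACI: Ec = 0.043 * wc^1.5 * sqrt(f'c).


Ec = 0.043 * 1966^1.5 * sqrt(55) / 1000
= 27.8 GPa

27.8


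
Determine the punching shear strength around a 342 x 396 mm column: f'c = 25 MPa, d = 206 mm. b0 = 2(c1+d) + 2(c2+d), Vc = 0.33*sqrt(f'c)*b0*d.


b0 = 2*(342 + 206) + 2*(396 + 206) = 2300 mm
Vc = 0.33 * sqrt(25) * 2300 * 206 / 1000
= 781.77 kN

781.77


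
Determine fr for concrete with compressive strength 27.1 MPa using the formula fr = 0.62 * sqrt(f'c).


fr = 0.62 * sqrt(27.1)
= 3.228 MPa

3.228


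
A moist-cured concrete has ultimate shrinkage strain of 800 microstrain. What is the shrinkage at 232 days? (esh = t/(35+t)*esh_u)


esh(232) = 232 / (35 + 232) * 800
= 232 / 267 * 800
= 695.1 microstrain

695.1


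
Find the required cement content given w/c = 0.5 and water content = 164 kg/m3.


Cement = water / (w/c)
= 164 / 0.5
= 328.0 kg/m3

328.0


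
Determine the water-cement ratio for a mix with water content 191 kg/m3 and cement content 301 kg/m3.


w/c = water / cement
w/c = 191 / 301 = 0.635

0.635


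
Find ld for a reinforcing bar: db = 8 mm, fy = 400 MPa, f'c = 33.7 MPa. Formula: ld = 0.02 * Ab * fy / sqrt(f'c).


Ab = pi * 8^2 / 4 = 50.265 mm2
ld = 0.02 * 50.265 * 400 / sqrt(33.7)
= 69.3 mm

69.3


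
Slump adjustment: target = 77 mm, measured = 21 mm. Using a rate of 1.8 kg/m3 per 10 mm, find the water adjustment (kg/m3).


Difference = 77 - 21 = 56 mm
Water adjustment = 56 * 1.8 / 10 = 10.1 kg/m3

10.1


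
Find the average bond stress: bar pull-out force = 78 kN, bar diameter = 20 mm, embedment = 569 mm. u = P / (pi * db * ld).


u = P / (pi * db * ld)
= 78 * 1000 / (pi * 20 * 569)
= 2.182 MPa

2.182


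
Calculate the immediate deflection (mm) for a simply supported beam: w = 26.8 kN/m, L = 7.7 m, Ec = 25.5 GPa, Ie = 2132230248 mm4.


Convert: L = 7.7 m = 7700 mm, Ec = 25.5 GPa = 25500 MPa
delta = 5 * 26.8 * 7700^4 / (384 * 25500 * 2132230248)
= 22.56 mm

22.56


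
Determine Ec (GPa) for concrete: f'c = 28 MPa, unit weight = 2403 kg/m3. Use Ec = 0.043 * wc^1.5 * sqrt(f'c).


Ec = 0.043 * 2403^1.5 * sqrt(28) / 1000
= 26.8 GPa

26.8


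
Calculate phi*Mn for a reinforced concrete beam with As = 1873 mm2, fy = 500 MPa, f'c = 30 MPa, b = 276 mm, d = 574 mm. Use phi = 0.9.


a = As * fy / (0.85 * f'c * b)
= 1873 * 500 / (0.85 * 30 * 276)
= 133.0634 mm
Mn = As * fy * (d - a/2) / 10^6
= 475.2441 kN-m
phi*Mn = 0.9 * 475.2441 = 427.72 kN-m

427.72


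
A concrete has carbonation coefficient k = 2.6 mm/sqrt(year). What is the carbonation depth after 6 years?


depth = k * sqrt(t)
= 2.6 * sqrt(6)
= 6.37 mm

6.37


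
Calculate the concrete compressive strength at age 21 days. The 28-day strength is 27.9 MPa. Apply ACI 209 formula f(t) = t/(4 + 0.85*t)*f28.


f(21) = 21 / (4 + 0.85 * 21) * 27.9
= 21 / 21.85 * 27.9
= 26.81 MPa

26.81


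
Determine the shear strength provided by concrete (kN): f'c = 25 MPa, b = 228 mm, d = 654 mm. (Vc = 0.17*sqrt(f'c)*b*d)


Vc = 0.17 * sqrt(25) * 228 * 654 / 1000
= 126.75 kN

126.75


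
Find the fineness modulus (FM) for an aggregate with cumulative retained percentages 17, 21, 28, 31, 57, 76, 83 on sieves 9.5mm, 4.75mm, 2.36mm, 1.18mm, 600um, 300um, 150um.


FM = sum(cumulative % retained) / 100
= 313 / 100
= 3.13

3.13


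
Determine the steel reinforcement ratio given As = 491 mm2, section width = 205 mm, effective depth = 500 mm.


rho = As / (b * d)
= 491 / (205 * 500)
= 0.0048

0.0048


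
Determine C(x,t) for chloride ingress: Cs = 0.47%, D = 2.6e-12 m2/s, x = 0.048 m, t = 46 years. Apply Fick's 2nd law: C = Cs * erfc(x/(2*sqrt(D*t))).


t_seconds = 46 * 365.25 * 24 * 3600 = 1451649600.0 s
arg = 0.048 / (2 * sqrt(2.6e-12 * 1451649600.0))
= 0.3907
erfc(0.3907) = 0.5806
C = 0.47 * 0.5806 = 0.2729%

0.2729


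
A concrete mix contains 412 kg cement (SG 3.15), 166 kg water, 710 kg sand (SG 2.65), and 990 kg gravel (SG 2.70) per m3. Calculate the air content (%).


Vol cement = 412 / (3.15 * 1000) = 0.130794 m3
Vol water = 166 / 1000 = 0.166 m3
Vol sand = 710 / (2.65 * 1000) = 0.267925 m3
Vol gravel = 990 / (2.70 * 1000) = 0.366667 m3
Total solid + water volume = 0.931385 m3
Air = (1 - 0.931385) * 100 = 6.86%

6.86


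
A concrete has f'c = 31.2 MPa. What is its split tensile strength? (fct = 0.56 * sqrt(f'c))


fct = 0.56 * sqrt(31.2)
= 0.56 * 5.586
= 3.128 MPa

3.128


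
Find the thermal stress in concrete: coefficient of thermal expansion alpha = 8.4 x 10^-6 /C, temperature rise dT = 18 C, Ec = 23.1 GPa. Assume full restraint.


sigma = alpha * dT * Ec
= 8.4e-6 * 18 * 23.1 * 1000
= 3.493 MPa

3.493


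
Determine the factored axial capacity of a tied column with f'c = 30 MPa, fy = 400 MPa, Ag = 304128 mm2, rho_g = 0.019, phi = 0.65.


Ast = rho * Ag = 0.019 * 304128 = 5778.432 mm2
phi*Pn = 0.65 * 0.80 * (0.85 * 30 * (304128 - 5778.432) + 400 * 5778.432) / 1000
= 5158.03 kN

5158.03


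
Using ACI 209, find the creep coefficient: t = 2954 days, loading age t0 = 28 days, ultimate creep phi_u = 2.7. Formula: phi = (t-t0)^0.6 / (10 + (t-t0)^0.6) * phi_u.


dt = 2954 - 28 = 2926
phi = 2926^0.6 / (10 + 2926^0.6) * 2.7
= 2.493

2.493


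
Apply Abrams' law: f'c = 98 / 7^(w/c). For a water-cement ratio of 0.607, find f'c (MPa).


f'c = 98 / 7^0.607
= 98 / 3.258
= 30.08 MPa

30.08


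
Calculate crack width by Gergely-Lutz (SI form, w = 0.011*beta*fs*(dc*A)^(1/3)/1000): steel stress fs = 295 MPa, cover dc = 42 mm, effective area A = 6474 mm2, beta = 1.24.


w = 0.011 * beta * fs * (dc * A)^(1/3) / 1000
= 0.011 * 1.24 * 295 * (42 * 6474)^(1/3) / 1000
= 0.261 mm

0.261


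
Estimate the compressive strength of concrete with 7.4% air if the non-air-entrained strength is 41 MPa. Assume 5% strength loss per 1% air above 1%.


Strength loss = (7.4 - 1) * 5 = 32.0%
f'c = 41 * (1 - 32.0/100)
= 27.88 MPa

27.88


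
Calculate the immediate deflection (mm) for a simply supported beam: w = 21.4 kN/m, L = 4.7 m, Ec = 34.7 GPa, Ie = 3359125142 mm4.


Convert: L = 4.7 m = 4700 mm, Ec = 34.7 GPa = 34700 MPa
delta = 5 * 21.4 * 4700^4 / (384 * 34700 * 3359125142)
= 1.17 mm

1.17


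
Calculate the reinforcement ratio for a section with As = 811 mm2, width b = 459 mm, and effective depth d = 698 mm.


rho = As / (b * d)
= 811 / (459 * 698)
= 0.0025

0.0025


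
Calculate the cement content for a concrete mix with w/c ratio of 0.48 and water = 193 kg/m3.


Cement = water / (w/c)
= 193 / 0.48
= 402.1 kg/m3

402.1


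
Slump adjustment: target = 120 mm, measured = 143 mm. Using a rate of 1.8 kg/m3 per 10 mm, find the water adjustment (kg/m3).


Difference = 120 - 143 = -23 mm
Water adjustment = -23 * 1.8 / 10 = -4.1 kg/m3

-4.1


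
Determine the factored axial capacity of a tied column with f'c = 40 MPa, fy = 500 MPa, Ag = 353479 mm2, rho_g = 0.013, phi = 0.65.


Ast = rho * Ag = 0.013 * 353479 = 4595.227 mm2
phi*Pn = 0.65 * 0.80 * (0.85 * 40 * (353479 - 4595.227) + 500 * 4595.227) / 1000
= 7363.02 kN

7363.02


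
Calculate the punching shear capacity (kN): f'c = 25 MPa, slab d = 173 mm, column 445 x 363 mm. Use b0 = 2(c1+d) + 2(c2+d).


b0 = 2*(445 + 173) + 2*(363 + 173) = 2308 mm
Vc = 0.33 * sqrt(25) * 2308 * 173 / 1000
= 658.82 kN

658.82


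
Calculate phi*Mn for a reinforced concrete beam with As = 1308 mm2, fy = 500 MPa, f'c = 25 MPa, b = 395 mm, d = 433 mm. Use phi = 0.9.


a = As * fy / (0.85 * f'c * b)
= 1308 * 500 / (0.85 * 25 * 395)
= 77.9151 mm
Mn = As * fy * (d - a/2) / 10^6
= 257.7038 kN-m
phi*Mn = 0.9 * 257.7038 = 231.93 kN-m

231.93


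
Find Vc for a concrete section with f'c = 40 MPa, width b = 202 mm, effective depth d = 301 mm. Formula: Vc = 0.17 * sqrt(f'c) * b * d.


Vc = 0.17 * sqrt(40) * 202 * 301 / 1000
= 65.37 kN

65.37


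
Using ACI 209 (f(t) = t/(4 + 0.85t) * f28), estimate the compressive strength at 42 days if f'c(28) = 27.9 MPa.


f(42) = 42 / (4 + 0.85 * 42) * 27.9
= 42 / 39.7 * 27.9
= 29.52 MPa

29.52


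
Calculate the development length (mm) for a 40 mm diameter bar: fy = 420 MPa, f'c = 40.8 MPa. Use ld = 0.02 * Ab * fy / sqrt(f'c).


Ab = pi * 40^2 / 4 = 1256.637 mm2
ld = 0.02 * 1256.637 * 420 / sqrt(40.8)
= 1652.6 mm

1652.6


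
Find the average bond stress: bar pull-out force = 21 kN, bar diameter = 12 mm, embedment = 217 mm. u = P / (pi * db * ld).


u = P / (pi * db * ld)
= 21 * 1000 / (pi * 12 * 217)
= 2.567 MPa

2.567


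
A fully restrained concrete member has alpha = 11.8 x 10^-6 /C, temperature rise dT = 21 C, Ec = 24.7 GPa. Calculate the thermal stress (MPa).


sigma = alpha * dT * Ec
= 11.8e-6 * 21 * 24.7 * 1000
= 6.121 MPa

6.121


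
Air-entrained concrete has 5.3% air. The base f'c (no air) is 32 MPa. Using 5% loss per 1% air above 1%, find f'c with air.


Strength loss = (5.3 - 1) * 5 = 21.5%
f'c = 32 * (1 - 21.5/100)
= 25.12 MPa

25.12


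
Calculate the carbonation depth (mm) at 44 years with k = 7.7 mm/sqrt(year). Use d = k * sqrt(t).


depth = k * sqrt(t)
= 7.7 * sqrt(44)
= 51.08 mm

51.08


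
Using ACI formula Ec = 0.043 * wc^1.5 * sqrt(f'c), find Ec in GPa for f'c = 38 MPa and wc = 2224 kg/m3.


Ec = 0.043 * 2224^1.5 * sqrt(38) / 1000
= 27.8 GPa

27.8


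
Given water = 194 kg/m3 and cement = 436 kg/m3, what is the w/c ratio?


w/c = water / cement
w/c = 194 / 436 = 0.445

0.445


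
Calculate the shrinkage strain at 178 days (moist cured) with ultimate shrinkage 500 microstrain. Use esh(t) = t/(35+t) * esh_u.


esh(178) = 178 / (35 + 178) * 500
= 178 / 213 * 500
= 417.8 microstrain

417.8


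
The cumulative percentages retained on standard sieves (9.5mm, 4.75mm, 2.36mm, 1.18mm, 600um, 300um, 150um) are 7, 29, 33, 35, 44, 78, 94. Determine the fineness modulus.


FM = sum(cumulative % retained) / 100
= 320 / 100
= 3.2

3.2


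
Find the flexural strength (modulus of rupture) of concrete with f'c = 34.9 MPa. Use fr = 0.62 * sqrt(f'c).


fr = 0.62 * sqrt(34.9)
= 3.663 MPa

3.663


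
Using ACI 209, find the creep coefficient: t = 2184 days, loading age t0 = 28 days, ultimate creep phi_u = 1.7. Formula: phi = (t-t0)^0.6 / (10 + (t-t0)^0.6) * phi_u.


dt = 2184 - 28 = 2156
phi = 2156^0.6 / (10 + 2156^0.6) * 1.7
= 1.546

1.546


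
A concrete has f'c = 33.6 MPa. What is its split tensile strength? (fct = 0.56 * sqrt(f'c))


fct = 0.56 * sqrt(33.6)
= 0.56 * 5.797
= 3.246 MPa

3.246


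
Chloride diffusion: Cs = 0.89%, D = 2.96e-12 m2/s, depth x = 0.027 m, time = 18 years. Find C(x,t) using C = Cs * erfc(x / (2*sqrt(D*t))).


t_seconds = 18 * 365.25 * 24 * 3600 = 568036800.0 s
arg = 0.027 / (2 * sqrt(2.96e-12 * 568036800.0))
= 0.3292
erfc(0.3292) = 0.6415
C = 0.89 * 0.6415 = 0.5709%

0.5709


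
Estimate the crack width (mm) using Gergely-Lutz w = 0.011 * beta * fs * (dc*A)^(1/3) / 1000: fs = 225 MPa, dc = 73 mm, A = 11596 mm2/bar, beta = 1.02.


w = 0.011 * beta * fs * (dc * A)^(1/3) / 1000
= 0.011 * 1.02 * 225 * (73 * 11596)^(1/3) / 1000
= 0.239 mm

0.239


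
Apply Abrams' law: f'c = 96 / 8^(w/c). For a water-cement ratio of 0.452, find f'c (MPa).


f'c = 96 / 8^0.452
= 96 / 2.56
= 37.5 MPa

37.5


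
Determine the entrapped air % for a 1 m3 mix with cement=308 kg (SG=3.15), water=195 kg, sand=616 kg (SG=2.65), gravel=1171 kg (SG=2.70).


Vol cement = 308 / (3.15 * 1000) = 0.097778 m3
Vol water = 195 / 1000 = 0.195 m3
Vol sand = 616 / (2.65 * 1000) = 0.232453 m3
Vol gravel = 1171 / (2.70 * 1000) = 0.433704 m3
Total solid + water volume = 0.958934 m3
Air = (1 - 0.958934) * 100 = 4.11%

4.11


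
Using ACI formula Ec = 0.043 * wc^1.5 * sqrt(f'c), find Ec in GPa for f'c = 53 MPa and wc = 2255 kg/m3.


Ec = 0.043 * 2255^1.5 * sqrt(53) / 1000
= 33.52 GPa

33.52


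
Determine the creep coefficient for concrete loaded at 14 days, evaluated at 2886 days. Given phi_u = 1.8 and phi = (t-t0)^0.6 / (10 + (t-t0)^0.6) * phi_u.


dt = 2886 - 14 = 2872
phi = 2872^0.6 / (10 + 2872^0.6) * 1.8
= 1.66

1.66


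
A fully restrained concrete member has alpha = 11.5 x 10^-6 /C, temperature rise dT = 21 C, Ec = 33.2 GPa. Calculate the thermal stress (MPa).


sigma = alpha * dT * Ec
= 11.5e-6 * 21 * 33.2 * 1000
= 8.018 MPa

8.018


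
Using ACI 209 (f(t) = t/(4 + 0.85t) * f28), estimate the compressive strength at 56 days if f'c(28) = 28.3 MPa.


f(56) = 56 / (4 + 0.85 * 56) * 28.3
= 56 / 51.6 * 28.3
= 30.71 MPa

30.71


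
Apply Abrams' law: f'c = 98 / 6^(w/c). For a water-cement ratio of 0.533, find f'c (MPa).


f'c = 98 / 6^0.533
= 98 / 2.599
= 37.71 MPa

37.71


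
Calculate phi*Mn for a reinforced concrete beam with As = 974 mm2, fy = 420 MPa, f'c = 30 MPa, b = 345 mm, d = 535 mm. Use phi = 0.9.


a = As * fy / (0.85 * f'c * b)
= 974 * 420 / (0.85 * 30 * 345)
= 46.4996 mm
Mn = As * fy * (d - a/2) / 10^6
= 209.3468 kN-m
phi*Mn = 0.9 * 209.3468 = 188.41 kN-m

188.41


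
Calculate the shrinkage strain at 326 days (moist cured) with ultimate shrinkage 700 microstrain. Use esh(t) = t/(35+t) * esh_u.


esh(326) = 326 / (35 + 326) * 700
= 326 / 361 * 700
= 632.1 microstrain

632.1


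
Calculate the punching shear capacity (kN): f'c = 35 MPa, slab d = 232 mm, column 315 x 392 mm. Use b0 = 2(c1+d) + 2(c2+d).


b0 = 2*(315 + 232) + 2*(392 + 232) = 2342 mm
Vc = 0.33 * sqrt(35) * 2342 * 232 / 1000
= 1060.77 kN

1060.77


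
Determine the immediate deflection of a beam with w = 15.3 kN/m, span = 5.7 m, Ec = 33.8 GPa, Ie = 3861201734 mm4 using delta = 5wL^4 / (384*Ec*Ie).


Convert: L = 5.7 m = 5700 mm, Ec = 33.8 GPa = 33800 MPa
delta = 5 * 15.3 * 5700^4 / (384 * 33800 * 3861201734)
= 1.61 mm

1.61


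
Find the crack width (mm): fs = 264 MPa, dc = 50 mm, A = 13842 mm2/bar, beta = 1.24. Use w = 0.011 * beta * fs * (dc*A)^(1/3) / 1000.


w = 0.011 * beta * fs * (dc * A)^(1/3) / 1000
= 0.011 * 1.24 * 264 * (50 * 13842)^(1/3) / 1000
= 0.319 mm

0.319


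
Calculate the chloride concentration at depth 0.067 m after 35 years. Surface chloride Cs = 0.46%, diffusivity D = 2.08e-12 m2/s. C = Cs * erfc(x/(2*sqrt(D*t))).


t_seconds = 35 * 365.25 * 24 * 3600 = 1104516000.0 s
arg = 0.067 / (2 * sqrt(2.08e-12 * 1104516000.0))
= 0.6989
erfc(0.6989) = 0.3229
C = 0.46 * 0.3229 = 0.1486%

0.1486


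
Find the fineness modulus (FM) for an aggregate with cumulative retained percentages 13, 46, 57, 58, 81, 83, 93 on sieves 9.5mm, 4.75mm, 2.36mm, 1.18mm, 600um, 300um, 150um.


FM = sum(cumulative % retained) / 100
= 431 / 100
= 4.31

4.31


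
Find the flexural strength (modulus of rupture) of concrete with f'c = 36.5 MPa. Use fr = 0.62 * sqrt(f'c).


fr = 0.62 * sqrt(36.5)
= 3.746 MPa

3.746


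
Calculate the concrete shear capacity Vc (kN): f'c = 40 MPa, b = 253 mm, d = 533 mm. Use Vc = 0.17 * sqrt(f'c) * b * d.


Vc = 0.17 * sqrt(40) * 253 * 533 / 1000
= 144.99 kN

144.99


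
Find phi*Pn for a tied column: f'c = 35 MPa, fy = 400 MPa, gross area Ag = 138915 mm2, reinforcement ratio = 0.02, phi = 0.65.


Ast = rho * Ag = 0.02 * 138915 = 2778.3 mm2
phi*Pn = 0.65 * 0.80 * (0.85 * 35 * (138915 - 2778.3) + 400 * 2778.3) / 1000
= 2683.92 kN

2683.92


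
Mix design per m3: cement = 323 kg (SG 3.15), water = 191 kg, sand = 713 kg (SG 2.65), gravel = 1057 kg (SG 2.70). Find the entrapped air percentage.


Vol cement = 323 / (3.15 * 1000) = 0.10254 m3
Vol water = 191 / 1000 = 0.191 m3
Vol sand = 713 / (2.65 * 1000) = 0.269057 m3
Vol gravel = 1057 / (2.70 * 1000) = 0.391481 m3
Total solid + water volume = 0.954078 m3
Air = (1 - 0.954078) * 100 = 4.59%

4.59


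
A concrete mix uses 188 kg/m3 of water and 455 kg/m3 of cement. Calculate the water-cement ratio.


w/c = water / cement
w/c = 188 / 455 = 0.413

0.413


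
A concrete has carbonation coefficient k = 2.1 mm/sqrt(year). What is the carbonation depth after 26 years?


depth = k * sqrt(t)
= 2.1 * sqrt(26)
= 10.71 mm

10.71


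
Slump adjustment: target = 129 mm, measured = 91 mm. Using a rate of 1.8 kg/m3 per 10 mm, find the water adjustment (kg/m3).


Difference = 129 - 91 = 38 mm
Water adjustment = 38 * 1.8 / 10 = 6.8 kg/m3

6.8


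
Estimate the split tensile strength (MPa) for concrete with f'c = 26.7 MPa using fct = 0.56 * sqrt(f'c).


fct = 0.56 * sqrt(26.7)
= 0.56 * 5.167
= 2.894 MPa

2.894


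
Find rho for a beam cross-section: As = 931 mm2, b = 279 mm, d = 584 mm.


rho = As / (b * d)
= 931 / (279 * 584)
= 0.0057

0.0057


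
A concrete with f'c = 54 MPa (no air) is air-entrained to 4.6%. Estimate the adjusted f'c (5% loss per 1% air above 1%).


Strength loss = (4.6 - 1) * 5 = 18.0%
f'c = 54 * (1 - 18.0/100)
= 44.28 MPa

44.28


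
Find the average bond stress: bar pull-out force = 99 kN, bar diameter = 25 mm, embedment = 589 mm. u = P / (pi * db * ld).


u = P / (pi * db * ld)
= 99 * 1000 / (pi * 25 * 589)
= 2.14 MPa

2.14


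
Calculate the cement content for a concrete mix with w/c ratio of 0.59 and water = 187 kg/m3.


Cement = water / (w/c)
= 187 / 0.59
= 316.9 kg/m3

316.9


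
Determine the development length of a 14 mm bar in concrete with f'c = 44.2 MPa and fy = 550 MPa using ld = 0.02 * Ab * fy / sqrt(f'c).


Ab = pi * 14^2 / 4 = 153.938 mm2
ld = 0.02 * 153.938 * 550 / sqrt(44.2)
= 254.7 mm

254.7


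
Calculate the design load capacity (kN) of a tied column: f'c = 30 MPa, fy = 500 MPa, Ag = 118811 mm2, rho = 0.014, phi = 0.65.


Ast = rho * Ag = 0.014 * 118811 = 1663.354 mm2
phi*Pn = 0.65 * 0.80 * (0.85 * 30 * (118811 - 1663.354) + 500 * 1663.354) / 1000
= 1985.85 kN

1985.85


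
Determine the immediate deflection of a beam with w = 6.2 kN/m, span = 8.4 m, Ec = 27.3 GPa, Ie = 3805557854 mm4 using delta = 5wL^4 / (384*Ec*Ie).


Convert: L = 8.4 m = 8400 mm, Ec = 27.3 GPa = 27300 MPa
delta = 5 * 6.2 * 8400^4 / (384 * 27300 * 3805557854)
= 3.87 mm

3.87


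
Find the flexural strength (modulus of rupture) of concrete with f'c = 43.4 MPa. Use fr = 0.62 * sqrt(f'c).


fr = 0.62 * sqrt(43.4)
= 4.084 MPa

4.084


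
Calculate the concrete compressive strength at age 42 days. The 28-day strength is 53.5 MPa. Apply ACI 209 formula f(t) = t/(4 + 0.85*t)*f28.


f(42) = 42 / (4 + 0.85 * 42) * 53.5
= 42 / 39.7 * 53.5
= 56.6 MPa

56.6


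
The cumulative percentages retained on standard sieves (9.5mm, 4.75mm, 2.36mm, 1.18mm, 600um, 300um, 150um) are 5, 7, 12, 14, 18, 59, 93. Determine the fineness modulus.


FM = sum(cumulative % retained) / 100
= 208 / 100
= 2.08

2.08


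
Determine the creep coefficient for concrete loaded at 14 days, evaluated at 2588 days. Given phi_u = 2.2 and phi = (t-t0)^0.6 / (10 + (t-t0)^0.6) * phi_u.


dt = 2588 - 14 = 2574
phi = 2574^0.6 / (10 + 2574^0.6) * 2.2
= 2.019

2.019


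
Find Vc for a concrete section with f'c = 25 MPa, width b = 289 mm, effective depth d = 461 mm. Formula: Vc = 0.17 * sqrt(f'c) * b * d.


Vc = 0.17 * sqrt(25) * 289 * 461 / 1000
= 113.24 kN

113.24


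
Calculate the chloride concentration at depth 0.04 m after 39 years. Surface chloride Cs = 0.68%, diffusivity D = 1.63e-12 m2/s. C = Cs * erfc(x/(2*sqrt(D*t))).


t_seconds = 39 * 365.25 * 24 * 3600 = 1230746400.0 s
arg = 0.04 / (2 * sqrt(1.63e-12 * 1230746400.0))
= 0.4465
erfc(0.4465) = 0.5277
C = 0.68 * 0.5277 = 0.3588%

0.3588


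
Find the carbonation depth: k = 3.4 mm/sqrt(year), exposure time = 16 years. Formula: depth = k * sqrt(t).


depth = k * sqrt(t)
= 3.4 * sqrt(16)
= 13.6 mm

13.6


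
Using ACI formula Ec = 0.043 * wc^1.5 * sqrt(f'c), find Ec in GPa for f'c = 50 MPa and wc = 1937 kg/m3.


Ec = 0.043 * 1937^1.5 * sqrt(50) / 1000
= 25.92 GPa

25.92


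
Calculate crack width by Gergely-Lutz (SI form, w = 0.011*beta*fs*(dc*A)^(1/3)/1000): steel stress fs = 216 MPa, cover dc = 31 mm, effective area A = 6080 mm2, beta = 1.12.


w = 0.011 * beta * fs * (dc * A)^(1/3) / 1000
= 0.011 * 1.12 * 216 * (31 * 6080)^(1/3) / 1000
= 0.153 mm

0.153


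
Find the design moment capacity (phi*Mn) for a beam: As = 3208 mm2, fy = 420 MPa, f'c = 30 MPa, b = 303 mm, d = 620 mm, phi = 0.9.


a = As * fy / (0.85 * f'c * b)
= 3208 * 420 / (0.85 * 30 * 303)
= 174.3817 mm
Mn = As * fy * (d - a/2) / 10^6
= 717.8858 kN-m
phi*Mn = 0.9 * 717.8858 = 646.1 kN-m

646.1


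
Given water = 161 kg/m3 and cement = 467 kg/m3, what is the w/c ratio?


w/c = water / cement
w/c = 161 / 467 = 0.345

0.345


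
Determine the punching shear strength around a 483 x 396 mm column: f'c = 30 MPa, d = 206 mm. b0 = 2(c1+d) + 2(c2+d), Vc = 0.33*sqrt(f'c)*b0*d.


b0 = 2*(483 + 206) + 2*(396 + 206) = 2582 mm
Vc = 0.33 * sqrt(30) * 2582 * 206 / 1000
= 961.39 kN

961.39


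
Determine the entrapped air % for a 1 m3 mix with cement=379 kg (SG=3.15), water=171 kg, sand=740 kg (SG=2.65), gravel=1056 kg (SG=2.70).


Vol cement = 379 / (3.15 * 1000) = 0.120317 m3
Vol water = 171 / 1000 = 0.171 m3
Vol sand = 740 / (2.65 * 1000) = 0.279245 m3
Vol gravel = 1056 / (2.70 * 1000) = 0.391111 m3
Total solid + water volume = 0.961674 m3
Air = (1 - 0.961674) * 100 = 3.83%

3.83


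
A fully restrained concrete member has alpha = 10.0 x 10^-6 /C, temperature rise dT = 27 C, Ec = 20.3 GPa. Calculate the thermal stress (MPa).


sigma = alpha * dT * Ec
= 10.0e-6 * 27 * 20.3 * 1000
= 5.481 MPa

5.481


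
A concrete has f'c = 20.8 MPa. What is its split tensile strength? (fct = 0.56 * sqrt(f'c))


fct = 0.56 * sqrt(20.8)
= 0.56 * 4.561
= 2.554 MPa

2.554


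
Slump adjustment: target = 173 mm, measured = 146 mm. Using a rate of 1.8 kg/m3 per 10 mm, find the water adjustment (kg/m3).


Difference = 173 - 146 = 27 mm
Water adjustment = 27 * 1.8 / 10 = 4.9 kg/m3

4.9


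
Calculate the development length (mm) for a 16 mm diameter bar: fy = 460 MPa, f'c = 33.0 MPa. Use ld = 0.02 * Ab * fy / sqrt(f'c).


Ab = pi * 16^2 / 4 = 201.062 mm2
ld = 0.02 * 201.062 * 460 / sqrt(33.0)
= 322.0 mm

322.0


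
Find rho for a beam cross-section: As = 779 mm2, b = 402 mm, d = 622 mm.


rho = As / (b * d)
= 779 / (402 * 622)
= 0.0031

0.0031


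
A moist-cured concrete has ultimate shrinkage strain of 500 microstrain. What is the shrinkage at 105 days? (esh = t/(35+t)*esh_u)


esh(105) = 105 / (35 + 105) * 500
= 105 / 140 * 500
= 375.0 microstrain

375.0


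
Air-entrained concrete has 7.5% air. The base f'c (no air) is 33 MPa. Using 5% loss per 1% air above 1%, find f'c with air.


Strength loss = (7.5 - 1) * 5 = 32.5%
f'c = 33 * (1 - 32.5/100)
= 22.28 MPa

22.28
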